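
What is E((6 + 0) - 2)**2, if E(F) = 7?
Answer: 49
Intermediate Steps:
E((6 + 0) - 2)**2 = 7**2 = 49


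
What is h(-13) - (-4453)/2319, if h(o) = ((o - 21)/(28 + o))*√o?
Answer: 4453/2319 - 34*I*√13/15 ≈ 1.9202 - 8.1726*I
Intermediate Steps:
h(o) = √o*(-21 + o)/(28 + o) (h(o) = ((-21 + o)/(28 + o))*√o = √o*(-21 + o)/(28 + o))
h(-13) - (-4453)/2319 = √(-13)*(-21 - 13)/(28 - 13) - (-4453)/2319 = (I*√13)*(-34)/15 - (-4453)/2319 = (I*√13)*(1/15)*(-34) - 1*(-4453/2319) = -34*I*√13/15 + 4453/2319 = 4453/2319 - 34*I*√13/15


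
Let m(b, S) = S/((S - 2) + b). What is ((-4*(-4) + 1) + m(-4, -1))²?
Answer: 14400/49 ≈ 293.88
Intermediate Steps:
m(b, S) = S/(-2 + S + b) (m(b, S) = S/((-2 + S) + b) = S/(-2 + S + b))
((-4*(-4) + 1) + m(-4, -1))² = ((-4*(-4) + 1) - 1/(-2 - 1 - 4))² = ((16 + 1) - 1/(-7))² = (17 - 1*(-⅐))² = (17 + ⅐)² = (120/7)² = 14400/49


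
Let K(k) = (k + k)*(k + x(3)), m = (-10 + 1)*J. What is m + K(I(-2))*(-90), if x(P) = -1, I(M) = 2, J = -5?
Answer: -315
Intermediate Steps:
m = 45 (m = (-10 + 1)*(-5) = -9*(-5) = 45)
K(k) = 2*k*(-1 + k) (K(k) = (k + k)*(k - 1) = (2*k)*(-1 + k) = 2*k*(-1 + k))
m + K(I(-2))*(-90) = 45 + (2*2*(-1 + 2))*(-90) = 45 + (2*2*1)*(-90) = 45 + 4*(-90) = 45 - 360 = -315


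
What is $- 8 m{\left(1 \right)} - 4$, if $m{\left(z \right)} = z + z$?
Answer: $-20$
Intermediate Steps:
$m{\left(z \right)} = 2 z$
$- 8 m{\left(1 \right)} - 4 = - 8 \cdot 2 \cdot 1 - 4 = \left(-8\right) 2 - 4 = -16 - 4 = -20$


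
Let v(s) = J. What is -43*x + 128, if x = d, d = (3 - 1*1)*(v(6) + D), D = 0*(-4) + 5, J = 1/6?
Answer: -949/3 ≈ -316.33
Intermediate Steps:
J = ⅙ ≈ 0.16667
v(s) = ⅙
D = 5 (D = 0 + 5 = 5)
d = 31/3 (d = (3 - 1*1)*(⅙ + 5) = (3 - 1)*(31/6) = 2*(31/6) = 31/3 ≈ 10.333)
x = 31/3 ≈ 10.333
-43*x + 128 = -43*31/3 + 128 = -1333/3 + 128 = -949/3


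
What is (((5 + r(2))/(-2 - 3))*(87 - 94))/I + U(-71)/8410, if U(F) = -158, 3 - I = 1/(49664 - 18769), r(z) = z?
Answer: 43649311/13439180 ≈ 3.2479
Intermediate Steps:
I = 92684/30895 (I = 3 - 1/(49664 - 18769) = 3 - 1/30895 = 92684/30895 ≈ 3.0000)
(((5 + r(2))/(-2 - 3))*(87 - 94))/I + U(-71)/8410 = (((5 + 2)/(-2 - 3))*(87 - 94))/(92684/30895) - 158/8410 = ((7/(-5))*(-7))*(30895/92684) - 158*1/8410 = (-⅕*7*(-7))*(30895/92684) - 79/4205 = -7/5*(-7)*(30895/92684) - 79/4205 = (49/5)*(30895/92684) - 79/4205 = 302771/92684 - 79/4205 = 43649311/13439180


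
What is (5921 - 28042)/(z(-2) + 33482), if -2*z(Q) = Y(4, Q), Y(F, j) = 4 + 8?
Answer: -22121/33476 ≈ -0.66080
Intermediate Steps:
Y(F, j) = 12
z(Q) = -6 (z(Q) = -½*12 = -6)
(5921 - 28042)/(z(-2) + 33482) = (5921 - 28042)/(-6 + 33482) = -22121/33476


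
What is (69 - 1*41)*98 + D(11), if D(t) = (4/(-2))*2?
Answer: 2740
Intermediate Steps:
D(t) = -4 (D(t) = (4*(-1/2))*2 = -2*2 = -4)
(69 - 1*41)*98 + D(11) = (69 - 1*41)*98 - 4 = (69 - 41)*98 - 4 = 28*98 - 4 = 2744 - 4 = 2740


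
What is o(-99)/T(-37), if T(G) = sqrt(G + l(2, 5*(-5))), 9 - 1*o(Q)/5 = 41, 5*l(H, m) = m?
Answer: 80*I*sqrt(42)/21 ≈ 24.689*I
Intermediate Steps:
l(H, m) = m/5
o(Q) = -160 (o(Q) = 45 - 5*41 = 45 - 205 = -160)
T(G) = sqrt(-5 + G) (T(G) = sqrt(G + (5*(-5))/5) = sqrt(G + (1/5)*(-25)) = sqrt(G - 5) = sqrt(-5 + G))
o(-99)/T(-37) = -160/sqrt(-5 - 37) = -160*(-I*sqrt(42)/42) = -(-80)*I*sqrt(42)/21 = 80*I*sqrt(42)/21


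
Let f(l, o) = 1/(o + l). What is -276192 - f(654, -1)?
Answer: -180353377/653 ≈ -2.7619e+5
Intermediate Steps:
f(l, o) = 1/(l + o)
-276192 - f(654, -1) = -276192 - 1/(654 - 1) = -276192 - 1/653 = -180353377/653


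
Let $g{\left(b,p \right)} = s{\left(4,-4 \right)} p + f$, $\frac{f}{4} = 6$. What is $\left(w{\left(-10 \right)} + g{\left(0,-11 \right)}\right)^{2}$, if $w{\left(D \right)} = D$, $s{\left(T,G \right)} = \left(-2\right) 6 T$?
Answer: $293764$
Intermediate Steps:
$s{\left(T,G \right)} = - 12 T$
$f = 24$ ($f = 4 \cdot 6 = 24$)
$g{\left(b,p \right)} = 24 - 48 p$ ($g{\left(b,p \right)} = \left(-12\right) 4 p + 24 = - 48 p + 24 = 24 - 48 p$)
$\left(w{\left(-10 \right)} + g{\left(0,-11 \right)}\right)^{2} = \left(-10 + \left(24 - -528\right)\right)^{2} = \left(-10 + \left(24 + 528\right)\right)^{2} = \left(-10 + 552\right)^{2} = 542^{2} = 293764$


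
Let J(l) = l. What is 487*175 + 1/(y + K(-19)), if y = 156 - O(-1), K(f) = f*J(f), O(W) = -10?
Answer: 44913576/527 ≈ 85225.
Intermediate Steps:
K(f) = f² (K(f) = f*f = f²)
y = 166 (y = 156 - 1*(-10) = 156 + 10 = 166)
487*175 + 1/(y + K(-19)) = 487*175 + 1/(166 + (-19)²) = 85225 + 1/(166 + 361) = 85225 + 1/527 = 44913576/527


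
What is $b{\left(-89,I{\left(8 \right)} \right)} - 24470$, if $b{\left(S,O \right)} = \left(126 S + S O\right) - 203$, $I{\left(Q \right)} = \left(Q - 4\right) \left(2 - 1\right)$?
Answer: $-36243$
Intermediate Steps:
$I{\left(Q \right)} = -4 + Q$ ($I{\left(Q \right)} = \left(-4 + Q\right) 1 = -4 + Q$)
$b{\left(S,O \right)} = -203 + 126 S + O S$ ($b{\left(S,O \right)} = \left(126 S + O S\right) - 203 = -203 + 126 S + O S$)
$b{\left(-89,I{\left(8 \right)} \right)} - 24470 = \left(-203 + 126 \left(-89\right) + \left(-4 + 8\right) \left(-89\right)\right) - 24470 = \left(-203 - 11214 + 4 \left(-89\right)\right) - 24470 = \left(-203 - 11214 - 356\right) - 24470 = -11773 - 24470 = -36243$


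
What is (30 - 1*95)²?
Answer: 4225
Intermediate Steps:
(30 - 1*95)² = (30 - 95)² = (-65)² = 4225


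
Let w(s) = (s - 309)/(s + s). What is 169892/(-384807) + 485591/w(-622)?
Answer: 12234326781904/18855543 ≈ 6.4885e+5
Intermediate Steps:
w(s) = (-309 + s)/(2*s) (w(s) = (-309 + s)/((2*s)) = (-309 + s)*(1/(2*s)) = (-309 + s)/(2*s))
169892/(-384807) + 485591/w(-622) = 169892/(-384807) + 485591/(((½)*(-309 - 622)/(-622))) = 169892*(-1/384807) + 485591/(((½)*(-1/622)*(-931))) = -169892/384807 + 485591/(931/1244) = -169892/384807 + 485591*(1244/931) = -169892/384807 + 604075204/931 = 12234326781904/18855543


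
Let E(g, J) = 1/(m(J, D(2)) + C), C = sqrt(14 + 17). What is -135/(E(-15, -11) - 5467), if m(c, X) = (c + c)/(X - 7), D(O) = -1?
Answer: 2050169/83026033 + 16*sqrt(31)/83026033 ≈ 0.024694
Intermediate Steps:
m(c, X) = 2*c/(-7 + X) (m(c, X) = (2*c)/(-7 + X) = 2*c/(-7 + X))
C = sqrt(31) ≈ 5.5678
E(g, J) = 1/(sqrt(31) - J/4) (E(g, J) = 1/(2*J/(-7 - 1) + sqrt(31)) = 1/(2*J/(-8) + sqrt(31)) = 1/(2*J*(-1/8) + sqrt(31)) = 1/(-J/4 + sqrt(31)) = 1/(sqrt(31) - J/4))
-135/(E(-15, -11) - 5467) = -135/(-4/(-11 - 4*sqrt(31)) - 5467) = -135/(-5467 - 4/(-11 - 4*sqrt(31)))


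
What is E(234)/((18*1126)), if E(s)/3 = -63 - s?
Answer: -99/2252 ≈ -0.043961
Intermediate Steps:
E(s) = -189 - 3*s (E(s) = 3*(-63 - s) = -189 - 3*s)
E(234)/((18*1126)) = (-189 - 3*234)/((18*1126)) = (-189 - 702)/20268 = -891*1/20268 = -99/2252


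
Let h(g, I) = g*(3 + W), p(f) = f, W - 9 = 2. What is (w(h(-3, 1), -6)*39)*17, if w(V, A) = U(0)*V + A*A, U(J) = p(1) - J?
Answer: -3978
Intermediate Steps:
W = 11 (W = 9 + 2 = 11)
h(g, I) = 14*g (h(g, I) = g*(3 + 11) = g*14 = 14*g)
U(J) = 1 - J
w(V, A) = V + A**2 (w(V, A) = (1 - 1*0)*V + A*A = (1 + 0)*V + A**2 = 1*V + A**2 = V + A**2)
(w(h(-3, 1), -6)*39)*17 = ((14*(-3) + (-6)**2)*39)*17 = ((-42 + 36)*39)*17 = -6*39*17 = -234*17 = -3978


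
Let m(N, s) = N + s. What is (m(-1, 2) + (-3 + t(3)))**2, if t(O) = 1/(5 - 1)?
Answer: 49/16 ≈ 3.0625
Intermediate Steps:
t(O) = 1/4
(m(-1, 2) + (-3 + t(3)))**2 = ((-1 + 2) + (-3 + 1/4))**2 = (1 - 11/4)**2 = (-7/4)**2 = 49/16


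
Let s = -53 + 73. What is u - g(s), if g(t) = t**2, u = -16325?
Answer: -16725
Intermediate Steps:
s = 20
u - g(s) = -16325 - 1*20**2 = -16325 - 1*400 = -16325 - 400 = -16725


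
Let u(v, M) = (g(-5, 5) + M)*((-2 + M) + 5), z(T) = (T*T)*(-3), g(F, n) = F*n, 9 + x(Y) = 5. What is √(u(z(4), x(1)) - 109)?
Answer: 4*I*√5 ≈ 8.9443*I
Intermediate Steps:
x(Y) = -4 (x(Y) = -9 + 5 = -4)
z(T) = -3*T² (z(T) = T²*(-3) = -3*T²)
u(v, M) = (-25 + M)*(3 + M) (u(v, M) = (-5*5 + M)*((-2 + M) + 5) = (-25 + M)*(3 + M))
√(u(z(4), x(1)) - 109) = √((-75 + (-4)² - 22*(-4)) - 109) = √((-75 + 16 + 88) - 109) = √(29 - 109) = √(-80) = 4*I*√5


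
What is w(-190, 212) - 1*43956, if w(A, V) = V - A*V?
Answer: -3464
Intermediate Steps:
w(A, V) = V - A*V
w(-190, 212) - 1*43956 = 212*(1 - 1*(-190)) - 1*43956 = 212*(1 + 190) - 43956 = 212*191 - 43956 = 40492 - 43956 = -3464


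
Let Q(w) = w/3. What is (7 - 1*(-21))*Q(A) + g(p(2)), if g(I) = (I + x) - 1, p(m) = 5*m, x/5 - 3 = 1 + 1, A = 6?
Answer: 90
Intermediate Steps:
x = 25 (x = 15 + 5*(1 + 1) = 15 + 5*2 = 15 + 10 = 25)
Q(w) = w/3 (Q(w) = w*(⅓) = w/3)
g(I) = 24 + I (g(I) = (I + 25) - 1 = (25 + I) - 1 = 24 + I)
(7 - 1*(-21))*Q(A) + g(p(2)) = (7 - 1*(-21))*((⅓)*6) + (24 + 5*2) = (7 + 21)*2 + (24 + 10) = 28*2 + 34 = 56 + 34 = 90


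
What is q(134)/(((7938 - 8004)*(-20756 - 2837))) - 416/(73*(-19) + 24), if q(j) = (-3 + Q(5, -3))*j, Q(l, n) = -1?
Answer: 323519420/1061189547 ≈ 0.30486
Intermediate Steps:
q(j) = -4*j (q(j) = (-3 - 1)*j = -4*j)
q(134)/(((7938 - 8004)*(-20756 - 2837))) - 416/(73*(-19) + 24) = (-4*134)/(((7938 - 8004)*(-20756 - 2837))) - 416/(73*(-19) + 24) = -536/((-66*(-23593))) - 416/(-1387 + 24) = -536/1557138 - 416/(-1363) = -536*1/1557138 - 416*(-1/1363) = -268/778569 + 416/1363 = 323519420/1061189547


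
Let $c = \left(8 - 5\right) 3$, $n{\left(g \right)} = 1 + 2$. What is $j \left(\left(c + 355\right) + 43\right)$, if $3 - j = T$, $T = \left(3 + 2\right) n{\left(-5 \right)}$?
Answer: $-4884$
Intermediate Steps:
$n{\left(g \right)} = 3$
$c = 9$ ($c = 3 \cdot 3 = 9$)
$T = 15$ ($T = \left(3 + 2\right) 3 = 5 \cdot 3 = 15$)
$j = -12$ ($j = 3 - 15 = -12$)
$j \left(\left(c + 355\right) + 43\right) = - 12 \left(\left(9 + 355\right) + 43\right) = - 12 \left(364 + 43\right) = \left(-12\right) 407 = -4884$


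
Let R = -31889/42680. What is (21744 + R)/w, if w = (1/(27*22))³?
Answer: 2210169541116933/485 ≈ 4.5571e+12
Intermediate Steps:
R = -2899/3880 (R = -31889*1/42680 = -2899/3880 ≈ -0.74716)
w = 1/209584584 (w = ((1/27)*(1/22))³ = (1/594)³ = 1/209584584 ≈ 4.7713e-9)
(21744 + R)/w = (21744 - 2899/3880)/(1/209584584) = (84363821/3880)*209584584 = 2210169541116933/485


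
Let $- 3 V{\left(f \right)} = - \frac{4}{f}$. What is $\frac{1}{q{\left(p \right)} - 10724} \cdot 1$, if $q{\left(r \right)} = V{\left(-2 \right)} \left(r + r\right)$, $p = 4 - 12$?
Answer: $- \frac{3}{32140} \approx -9.3342 \cdot 10^{-5}$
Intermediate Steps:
$V{\left(f \right)} = \frac{4}{3 f}$ ($V{\left(f \right)} = - \frac{\left(-4\right) \frac{1}{f}}{3} = \frac{4}{3 f}$)
$p = -8$ ($p = 4 - 12 = -8$)
$q{\left(r \right)} = - \frac{4 r}{3}$ ($q{\left(r \right)} = \frac{4}{3 \left(-2\right)} \left(r + r\right) = \frac{4}{3} \left(- \frac{1}{2}\right) 2 r = - \frac{2 \cdot 2 r}{3} = - \frac{4 r}{3}$)
$\frac{1}{q{\left(p \right)} - 10724} \cdot 1 = \frac{1}{\left(- \frac{4}{3}\right) \left(-8\right) - 10724} \cdot 1 = \frac{1}{\frac{32}{3} - 10724} \cdot 1 = \frac{1}{- \frac{32140}{3}} \cdot 1 = \left(- \frac{3}{32140}\right) 1 = - \frac{3}{32140}$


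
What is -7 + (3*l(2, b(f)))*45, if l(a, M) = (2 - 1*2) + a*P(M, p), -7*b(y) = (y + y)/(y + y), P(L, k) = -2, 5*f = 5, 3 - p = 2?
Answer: -547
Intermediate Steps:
p = 1 (p = 3 - 1*2 = 3 - 2 = 1)
f = 1 (f = (1/5)*5 = 1)
b(y) = -1/7 (b(y) = -(y + y)/(7*(y + y)) = -2*y/(7*(2*y)) = -2*y*1/(2*y)/7 = -1/7*1 = -1/7)
l(a, M) = -2*a (l(a, M) = (2 - 1*2) + a*(-2) = (2 - 2) - 2*a = 0 - 2*a = -2*a)
-7 + (3*l(2, b(f)))*45 = -7 + (3*(-2*2))*45 = -7 + (3*(-4))*45 = -7 - 12*45 = -7 - 540 = -547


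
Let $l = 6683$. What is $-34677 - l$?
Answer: $-41360$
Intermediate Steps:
$-34677 - l = -34677 - 6683 = -41360$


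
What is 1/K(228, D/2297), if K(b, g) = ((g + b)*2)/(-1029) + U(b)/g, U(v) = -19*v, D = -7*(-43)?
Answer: -101635359/3359956061498 ≈ -3.0249e-5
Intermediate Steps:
D = 301
K(b, g) = -2*b/1029 - 2*g/1029 - 19*b/g (K(b, g) = ((g + b)*2)/(-1029) + (-19*b)/g = ((b + g)*2)*(-1/1029) - 19*b/g = (2*b + 2*g)*(-1/1029) - 19*b/g = (-2*b/1029 - 2*g/1029) - 19*b/g = -2*b/1029 - 2*g/1029 - 19*b/g)
1/K(228, D/2297) = 1/((-19551*228 - 2*301/2297*(228 + 301/2297))/(1029*((301/2297)))) = 1/((-4457628 - 2*301*(1/2297)*(228 + 301*(1/2297)))/(1029*((301*(1/2297))))) = 1/((-4457628 - 2*301/2297*(228 + 301/2297))/(1029*(301/2297))) = 1/((1/1029)*(2297/301)*(-4457628 - 2*301/2297*524017/2297)) = 1/((1/1029)*(2297/301)*(-4457628 - 315458234/5276209)) = 1/((1/1029)*(2297/301)*(-23519692430486/5276209)) = 1/(-3359956061498/101635359) = -101635359/3359956061498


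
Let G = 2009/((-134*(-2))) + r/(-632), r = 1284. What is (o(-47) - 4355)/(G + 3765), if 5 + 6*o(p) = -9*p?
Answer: -272187232/239484831 ≈ -1.1366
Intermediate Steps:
o(p) = -⅚ - 3*p/2 (o(p) = -⅚ + (-9*p)/6 = -⅚ - 3*p/2)
G = 115697/21172 (G = 2009/((-134*(-2))) + 1284/(-632) = 2009/268 + 1284*(-1/632) = 2009*(1/268) - 321/158 = 2009/268 - 321/158 = 115697/21172 ≈ 5.4646)
(o(-47) - 4355)/(G + 3765) = ((-⅚ - 3/2*(-47)) - 4355)/(115697/21172 + 3765) = ((-⅚ + 141/2) - 4355)/(79828277/21172) = (209/3 - 4355)*(21172/79828277) = -12856/3*21172/79828277 = -272187232/239484831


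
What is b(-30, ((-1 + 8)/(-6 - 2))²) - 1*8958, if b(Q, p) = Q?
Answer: -8988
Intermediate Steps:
b(-30, ((-1 + 8)/(-6 - 2))²) - 1*8958 = -30 - 1*8958 = -30 - 8958 = -8988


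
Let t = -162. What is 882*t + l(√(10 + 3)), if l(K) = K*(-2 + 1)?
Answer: -142884 - √13 ≈ -1.4289e+5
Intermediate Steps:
l(K) = -K (l(K) = K*(-1) = -K)
882*t + l(√(10 + 3)) = 882*(-162) - √(10 + 3) = -142884 - √13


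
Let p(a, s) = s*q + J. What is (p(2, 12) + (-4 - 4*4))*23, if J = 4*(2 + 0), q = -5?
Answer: -1656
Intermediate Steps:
J = 8 (J = 4*2 = 8)
p(a, s) = 8 - 5*s (p(a, s) = s*(-5) + 8 = -5*s + 8 = 8 - 5*s)
(p(2, 12) + (-4 - 4*4))*23 = ((8 - 5*12) + (-4 - 4*4))*23 = ((8 - 60) + (-4 - 16))*23 = (-52 - 20)*23 = -72*23 = -1656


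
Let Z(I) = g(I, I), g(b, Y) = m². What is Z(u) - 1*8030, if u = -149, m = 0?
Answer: -8030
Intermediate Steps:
g(b, Y) = 0 (g(b, Y) = 0² = 0)
Z(I) = 0
Z(u) - 1*8030 = 0 - 1*8030 = 0 - 8030 = -8030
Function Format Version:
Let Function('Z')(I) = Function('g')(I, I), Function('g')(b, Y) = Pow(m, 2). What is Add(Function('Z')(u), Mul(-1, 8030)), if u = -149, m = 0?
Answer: -8030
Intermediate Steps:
Function('g')(b, Y) = 0 (Function('g')(b, Y) = Pow(0, 2) = 0)
Function('Z')(I) = 0
Add(Function('Z')(u), Mul(-1, 8030)) = Add(0, Mul(-1, 8030)) = Add(0, -8030) = -8030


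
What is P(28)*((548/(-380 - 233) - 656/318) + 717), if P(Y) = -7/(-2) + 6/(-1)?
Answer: -347978215/194934 ≈ -1785.1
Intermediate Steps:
P(Y) = -5/2 (P(Y) = -7*(-1/2) + 6*(-1) = 7/2 - 6 = -5/2)
P(28)*((548/(-380 - 233) - 656/318) + 717) = -5*((548/(-380 - 233) - 656/318) + 717)/2 = -5*((548/(-613) - 656*1/318) + 717)/2 = -5*((548*(-1/613) - 328/159) + 717)/2 = -5*((-548/613 - 328/159) + 717)/2 = -5*(-288196/97467 + 717)/2 = -5/2*69595643/97467 = -347978215/194934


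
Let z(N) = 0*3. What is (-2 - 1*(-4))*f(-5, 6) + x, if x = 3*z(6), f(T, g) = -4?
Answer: -8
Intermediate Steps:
z(N) = 0
x = 0 (x = 3*0 = 0)
(-2 - 1*(-4))*f(-5, 6) + x = (-2 - 1*(-4))*(-4) + 0 = (-2 + 4)*(-4) + 0 = 2*(-4) + 0 = -8 + 0 = -8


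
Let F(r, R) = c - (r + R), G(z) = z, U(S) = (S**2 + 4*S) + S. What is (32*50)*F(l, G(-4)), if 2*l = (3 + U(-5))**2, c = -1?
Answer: -2400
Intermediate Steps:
U(S) = S**2 + 5*S
l = 9/2 (l = (3 - 5*(5 - 5))**2/2 = (3 - 5*0)**2/2 = (3 + 0)**2/2 = (1/2)*3**2 = (1/2)*9 = 9/2 ≈ 4.5000)
F(r, R) = -1 - R - r (F(r, R) = -1 - (r + R) = -1 - (R + r) = -1 + (-R - r) = -1 - R - r)
(32*50)*F(l, G(-4)) = (32*50)*(-1 - 1*(-4) - 1*9/2) = 1600*(-1 + 4 - 9/2) = 1600*(-3/2) = -2400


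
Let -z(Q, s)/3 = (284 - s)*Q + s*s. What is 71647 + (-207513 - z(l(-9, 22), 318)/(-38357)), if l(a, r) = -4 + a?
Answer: -5211716860/38357 ≈ -1.3587e+5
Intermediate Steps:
z(Q, s) = -3*s**2 - 3*Q*(284 - s) (z(Q, s) = -3*((284 - s)*Q + s*s) = -3*(Q*(284 - s) + s**2) = -3*(s**2 + Q*(284 - s)) = -3*s**2 - 3*Q*(284 - s))
71647 + (-207513 - z(l(-9, 22), 318)/(-38357)) = 71647 + (-207513 - (-852*(-4 - 9) - 3*318**2 + 3*(-4 - 9)*318)/(-38357)) = 71647 + (-207513 - (-852*(-13) - 3*101124 + 3*(-13)*318)*(-1)/38357) = 71647 + (-207513 - (11076 - 303372 - 12402)*(-1)/38357) = 71647 + (-207513 - (-304698)*(-1)/38357) = 71647 + (-207513 - 1*304698/38357) = 71647 + (-207513 - 304698/38357) = 71647 - 7959880839/38357 = -5211716860/38357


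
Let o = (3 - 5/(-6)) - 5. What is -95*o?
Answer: 665/6 ≈ 110.83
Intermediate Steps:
o = -7/6 (o = (3 - 5*(-⅙)) - 5 = (3 + ⅚) - 5 = 23/6 - 5 = -7/6 ≈ -1.1667)
-95*o = -95*(-7/6) = 665/6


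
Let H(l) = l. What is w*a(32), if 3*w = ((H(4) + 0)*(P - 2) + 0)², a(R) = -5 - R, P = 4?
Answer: -2368/3 ≈ -789.33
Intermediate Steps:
w = 64/3 (w = ((4 + 0)*(4 - 2) + 0)²/3 = (4*2 + 0)²/3 = (8 + 0)²/3 = (⅓)*8² = (⅓)*64 = 64/3 ≈ 21.333)
w*a(32) = 64*(-5 - 1*32)/3 = 64*(-5 - 32)/3 = (64/3)*(-37) = -2368/3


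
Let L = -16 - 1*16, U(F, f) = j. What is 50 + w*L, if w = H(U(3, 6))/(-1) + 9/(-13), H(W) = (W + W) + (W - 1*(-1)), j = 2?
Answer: 3850/13 ≈ 296.15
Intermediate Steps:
U(F, f) = 2
H(W) = 1 + 3*W (H(W) = 2*W + (W + 1) = 2*W + (1 + W) = 1 + 3*W)
L = -32 (L = -16 - 16 = -32)
w = -100/13 (w = (1 + 3*2)/(-1) + 9/(-13) = (1 + 6)*(-1) + 9*(-1/13) = 7*(-1) - 9/13 = -7 - 9/13 = -100/13 ≈ -7.6923)
50 + w*L = 50 - 100/13*(-32) = 50 + 3200/13 = 3850/13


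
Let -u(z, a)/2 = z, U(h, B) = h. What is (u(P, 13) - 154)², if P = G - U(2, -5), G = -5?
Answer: 19600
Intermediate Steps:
P = -7 (P = -5 - 1*2 = -5 - 2 = -7)
u(z, a) = -2*z
(u(P, 13) - 154)² = (-2*(-7) - 154)² = (14 - 154)² = (-140)² = 19600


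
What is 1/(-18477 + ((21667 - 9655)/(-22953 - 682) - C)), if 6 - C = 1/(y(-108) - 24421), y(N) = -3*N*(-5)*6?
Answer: -806922535/14914759339732 ≈ -5.4102e-5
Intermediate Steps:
y(N) = 90*N (y(N) = -(-15)*N*6 = (15*N)*6 = 90*N)
C = 204847/34141 (C = 6 - 1/(90*(-108) - 24421) = 6 - 1/(-9720 - 24421) = 6 - 1/(-34141) = 6 - 1*(-1/34141) = 6 + 1/34141 = 204847/34141 ≈ 6.0000)
1/(-18477 + ((21667 - 9655)/(-22953 - 682) - C)) = 1/(-18477 + ((21667 - 9655)/(-22953 - 682) - 1*204847/34141)) = 1/(-18477 + (12012/(-23635) - 204847/34141)) = 1/(-18477 + (12012*(-1/23635) - 204847/34141)) = 1/(-18477 + (-12012/23635 - 204847/34141)) = 1/(-18477 - 5251660537/806922535) = 1/(-14914759339732/806922535) = -806922535/14914759339732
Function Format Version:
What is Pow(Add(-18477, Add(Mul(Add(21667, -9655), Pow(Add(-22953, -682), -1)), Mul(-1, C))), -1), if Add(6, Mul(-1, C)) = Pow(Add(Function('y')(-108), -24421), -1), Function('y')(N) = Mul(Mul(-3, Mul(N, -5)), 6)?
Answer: Rational(-806922535, 14914759339732) ≈ -5.4102e-5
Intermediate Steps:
Function('y')(N) = Mul(90, N) (Function('y')(N) = Mul(Mul(-3, Mul(-5, N)), 6) = Mul(Mul(15, N), 6) = Mul(90, N))
C = Rational(204847, 34141) (C = Add(6, Mul(-1, Pow(Add(Mul(90, -108), -24421), -1))) = Add(6, Mul(-1, Pow(Add(-9720, -24421), -1))) = Add(6, Mul(-1, Pow(-34141, -1))) = Add(6, Mul(-1, Rational(-1, 34141))) = Add(6, Rational(1, 34141)) = Rational(204847, 34141) ≈ 6.0000)
Pow(Add(-18477, Add(Mul(Add(21667, -9655), Pow(Add(-22953, -682), -1)), Mul(-1, C))), -1) = Pow(Add(-18477, Add(Mul(Add(21667, -9655), Pow(Add(-22953, -682), -1)), Mul(-1, Rational(204847, 34141)))), -1) = Pow(Add(-18477, Add(Mul(12012, Pow(-23635, -1)), Rational(-204847, 34141))), -1) = Pow(Add(-18477, Add(Mul(12012, Rational(-1, 23635)), Rational(-204847, 34141))), -1) = Pow(Add(-18477, Add(Rational(-12012, 23635), Rational(-204847, 34141))), -1) = Pow(Add(-18477, Rational(-5251660537, 806922535)), -1) = Pow(Rational(-14914759339732, 806922535), -1) = Rational(-806922535, 14914759339732)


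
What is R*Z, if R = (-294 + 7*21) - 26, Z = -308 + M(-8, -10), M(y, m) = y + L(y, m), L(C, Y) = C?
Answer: 56052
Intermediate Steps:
M(y, m) = 2*y (M(y, m) = y + y = 2*y)
Z = -324 (Z = -308 + 2*(-8) = -308 - 16 = -324)
R = -173 (R = (-294 + 147) - 26 = -147 - 26 = -173)
R*Z = -173*(-324) = 56052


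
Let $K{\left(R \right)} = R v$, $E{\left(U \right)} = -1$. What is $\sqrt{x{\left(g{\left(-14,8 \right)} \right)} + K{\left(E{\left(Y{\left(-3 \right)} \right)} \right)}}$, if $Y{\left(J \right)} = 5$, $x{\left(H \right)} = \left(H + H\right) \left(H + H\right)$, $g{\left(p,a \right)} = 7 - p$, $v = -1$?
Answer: $\sqrt{1765} \approx 42.012$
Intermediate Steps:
$x{\left(H \right)} = 4 H^{2}$ ($x{\left(H \right)} = 2 H 2 H = 4 H^{2}$)
$K{\left(R \right)} = - R$ ($K{\left(R \right)} = R \left(-1\right) = - R$)
$\sqrt{x{\left(g{\left(-14,8 \right)} \right)} + K{\left(E{\left(Y{\left(-3 \right)} \right)} \right)}} = \sqrt{4 \left(7 - -14\right)^{2} - -1} = \sqrt{4 \left(7 + 14\right)^{2} + 1} = \sqrt{4 \cdot 21^{2} + 1} = \sqrt{4 \cdot 441 + 1} = \sqrt{1764 + 1} = \sqrt{1765}$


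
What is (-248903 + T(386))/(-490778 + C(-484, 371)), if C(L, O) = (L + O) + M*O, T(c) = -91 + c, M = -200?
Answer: 248608/565091 ≈ 0.43994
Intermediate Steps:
C(L, O) = L - 199*O (C(L, O) = (L + O) - 200*O = L - 199*O)
(-248903 + T(386))/(-490778 + C(-484, 371)) = (-248903 + (-91 + 386))/(-490778 + (-484 - 199*371)) = (-248903 + 295)/(-490778 + (-484 - 73829)) = -248608/(-490778 - 74313) = -248608/(-565091) = -248608*(-1/565091) = 248608/565091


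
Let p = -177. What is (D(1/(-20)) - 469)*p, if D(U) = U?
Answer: 1660437/20 ≈ 83022.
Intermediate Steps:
(D(1/(-20)) - 469)*p = (1/(-20) - 469)*(-177) = (-1/20 - 469)*(-177) = -9381/20*(-177) = 1660437/20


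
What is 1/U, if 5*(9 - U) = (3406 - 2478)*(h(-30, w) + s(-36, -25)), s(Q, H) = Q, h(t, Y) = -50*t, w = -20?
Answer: -5/1358547 ≈ -3.6804e-6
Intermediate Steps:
U = -1358547/5 (U = 9 - (3406 - 2478)*(-50*(-30) - 36)/5 = 9 - 928*(1500 - 36)/5 = 9 - 928*1464/5 = 9 - ⅕*1358592 = 9 - 1358592/5 = -1358547/5 ≈ -2.7171e+5)
1/U = 1/(-1358547/5) = -5/1358547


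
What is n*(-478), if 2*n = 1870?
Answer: -446930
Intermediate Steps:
n = 935 (n = (½)*1870 = 935)
n*(-478) = 935*(-478) = -446930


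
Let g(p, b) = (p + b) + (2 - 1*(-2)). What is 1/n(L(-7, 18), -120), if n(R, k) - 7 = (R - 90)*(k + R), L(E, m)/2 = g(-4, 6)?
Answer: 1/8431 ≈ 0.00011861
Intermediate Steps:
g(p, b) = 4 + b + p (g(p, b) = (b + p) + (2 + 2) = (b + p) + 4 = 4 + b + p)
L(E, m) = 12 (L(E, m) = 2*(4 + 6 - 4) = 2*6 = 12)
n(R, k) = 7 + (-90 + R)*(R + k) (n(R, k) = 7 + (R - 90)*(k + R) = 7 + (-90 + R)*(R + k))
1/n(L(-7, 18), -120) = 1/(7 + 12**2 - 90*12 - 90*(-120) + 12*(-120)) = 1/(7 + 144 - 1080 + 10800 - 1440) = 1/8431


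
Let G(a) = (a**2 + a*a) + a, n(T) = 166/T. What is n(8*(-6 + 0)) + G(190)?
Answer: 1737277/24 ≈ 72387.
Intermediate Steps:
G(a) = a + 2*a**2 (G(a) = (a**2 + a**2) + a = 2*a**2 + a = a + 2*a**2)
n(8*(-6 + 0)) + G(190) = 166/((8*(-6 + 0))) + 190*(1 + 2*190) = 166/((8*(-6))) + 190*(1 + 380) = 166/(-48) + 190*381 = 166*(-1/48) + 72390 = -83/24 + 72390 = 1737277/24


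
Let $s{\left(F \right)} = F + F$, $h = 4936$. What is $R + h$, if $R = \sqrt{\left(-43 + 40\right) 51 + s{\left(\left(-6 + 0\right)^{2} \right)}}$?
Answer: $4936 + 9 i \approx 4936.0 + 9.0 i$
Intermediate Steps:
$s{\left(F \right)} = 2 F$
$R = 9 i$ ($R = \sqrt{\left(-43 + 40\right) 51 + 2 \left(-6 + 0\right)^{2}} = \sqrt{\left(-3\right) 51 + 2 \left(-6\right)^{2}} = \sqrt{-153 + 2 \cdot 36} = \sqrt{-153 + 72} = \sqrt{-81} = 9 i \approx 9.0 i$)
$R + h = 9 i + 4936 = 4936 + 9 i$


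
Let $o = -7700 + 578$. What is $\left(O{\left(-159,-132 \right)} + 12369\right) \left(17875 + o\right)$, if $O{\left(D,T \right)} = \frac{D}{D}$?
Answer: $133014610$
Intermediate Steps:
$o = -7122$
$O{\left(D,T \right)} = 1$
$\left(O{\left(-159,-132 \right)} + 12369\right) \left(17875 + o\right) = \left(1 + 12369\right) \left(17875 - 7122\right) = 12370 \cdot 10753 = 133014610$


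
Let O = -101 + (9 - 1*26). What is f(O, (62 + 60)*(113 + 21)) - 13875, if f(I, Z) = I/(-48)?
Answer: -332941/24 ≈ -13873.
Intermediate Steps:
O = -118 (O = -101 + (9 - 26) = -101 - 17 = -118)
f(I, Z) = -I/48 (f(I, Z) = I*(-1/48) = -I/48)
f(O, (62 + 60)*(113 + 21)) - 13875 = -1/48*(-118) - 13875 = 59/24 - 13875 = -332941/24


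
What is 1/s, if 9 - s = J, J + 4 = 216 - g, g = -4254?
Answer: -1/4457 ≈ -0.00022437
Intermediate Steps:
J = 4466 (J = -4 + (216 - 1*(-4254)) = -4 + (216 + 4254) = -4 + 4470 = 4466)
s = -4457 (s = 9 - 1*4466 = 9 - 4466 = -4457)
1/s = 1/(-4457) = -1/4457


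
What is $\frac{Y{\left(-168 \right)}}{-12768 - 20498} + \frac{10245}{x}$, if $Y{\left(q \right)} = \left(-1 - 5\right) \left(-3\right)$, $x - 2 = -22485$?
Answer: $- \frac{170607432}{373959739} \approx -0.45622$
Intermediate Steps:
$x = -22483$ ($x = 2 - 22485 = -22483$)
$Y{\left(q \right)} = 18$ ($Y{\left(q \right)} = \left(-6\right) \left(-3\right) = 18$)
$\frac{Y{\left(-168 \right)}}{-12768 - 20498} + \frac{10245}{x} = \frac{18}{-12768 - 20498} + \frac{10245}{-22483} = \frac{18}{-33266} + 10245 \left(- \frac{1}{22483}\right) = 18 \left(- \frac{1}{33266}\right) - \frac{10245}{22483} = - \frac{9}{16633} - \frac{10245}{22483} = - \frac{170607432}{373959739}$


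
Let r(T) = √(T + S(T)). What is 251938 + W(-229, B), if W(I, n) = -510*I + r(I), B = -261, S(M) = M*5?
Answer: 368728 + I*√1374 ≈ 3.6873e+5 + 37.068*I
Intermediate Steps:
S(M) = 5*M
r(T) = √6*√T (r(T) = √(T + 5*T) = √(6*T) = √6*√T)
W(I, n) = -510*I + √6*√I
251938 + W(-229, B) = 251938 + (-510*(-229) + √6*√(-229)) = 251938 + (116790 + √6*(I*√229)) = 251938 + (116790 + I*√1374) = 368728 + I*√1374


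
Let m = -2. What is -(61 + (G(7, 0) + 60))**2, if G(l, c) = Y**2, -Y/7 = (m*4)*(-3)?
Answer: -803439025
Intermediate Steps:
Y = -168 (Y = -7*(-2*4)*(-3) = -(-56)*(-3) = -7*24 = -168)
G(l, c) = 28224 (G(l, c) = (-168)**2 = 28224)
-(61 + (G(7, 0) + 60))**2 = -(61 + (28224 + 60))**2 = -(61 + 28284)**2 = -1*28345**2 = -1*803439025 = -803439025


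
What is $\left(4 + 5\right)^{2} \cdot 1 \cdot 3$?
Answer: $243$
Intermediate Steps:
$\left(4 + 5\right)^{2} \cdot 1 \cdot 3 = 9^{2} \cdot 3 = 81 \cdot 3 = 243$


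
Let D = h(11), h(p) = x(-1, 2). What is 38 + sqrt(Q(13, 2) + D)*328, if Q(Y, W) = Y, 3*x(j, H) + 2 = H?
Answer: 38 + 328*sqrt(13) ≈ 1220.6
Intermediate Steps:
x(j, H) = -2/3 + H/3
h(p) = 0 (h(p) = -2/3 + (1/3)*2 = -2/3 + 2/3 = 0)
D = 0
38 + sqrt(Q(13, 2) + D)*328 = 38 + sqrt(13 + 0)*328 = 38 + sqrt(13)*328 = 38 + 328*sqrt(13)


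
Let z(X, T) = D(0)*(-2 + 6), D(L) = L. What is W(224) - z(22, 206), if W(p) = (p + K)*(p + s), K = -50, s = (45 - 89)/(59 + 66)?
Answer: 4864344/125 ≈ 38915.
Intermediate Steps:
s = -44/125 ≈ -0.35200
W(p) = (-50 + p)*(-44/125 + p) (W(p) = (p - 50)*(p - 44/125) = (-50 + p)*(-44/125 + p))
z(X, T) = 0 (z(X, T) = 0*(-2 + 6) = 0*4 = 0)
W(224) - z(22, 206) = (88/5 + 224² - 6294/125*224) - 1*0 = (88/5 + 50176 - 1409856/125) + 0 = 4864344/125 + 0 = 4864344/125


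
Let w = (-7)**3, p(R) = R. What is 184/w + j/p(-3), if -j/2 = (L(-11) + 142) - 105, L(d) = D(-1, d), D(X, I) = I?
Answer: 17284/1029 ≈ 16.797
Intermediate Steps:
L(d) = d
w = -343
j = -52 (j = -2*((-11 + 142) - 105) = -2*(131 - 105) = -2*26 = -52)
184/w + j/p(-3) = 184/(-343) - 52/(-3) = 184*(-1/343) - 52*(-1/3) = -184/343 + 52/3 = 17284/1029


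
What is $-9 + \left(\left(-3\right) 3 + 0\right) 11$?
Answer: $-108$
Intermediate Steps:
$-9 + \left(\left(-3\right) 3 + 0\right) 11 = -9 + \left(-9 + 0\right) 11 = -9 - 99 = -108$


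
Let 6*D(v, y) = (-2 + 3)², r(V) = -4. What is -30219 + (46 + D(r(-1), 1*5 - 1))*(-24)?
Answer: -31327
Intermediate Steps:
D(v, y) = ⅙ (D(v, y) = (-2 + 3)²/6 = (⅙)*1² = (⅙)*1 = ⅙)
-30219 + (46 + D(r(-1), 1*5 - 1))*(-24) = -30219 + (46 + ⅙)*(-24) = -30219 + (277/6)*(-24) = -30219 - 1108 = -31327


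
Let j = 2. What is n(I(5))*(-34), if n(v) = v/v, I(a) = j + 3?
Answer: -34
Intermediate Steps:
I(a) = 5 (I(a) = 2 + 3 = 5)
n(v) = 1
n(I(5))*(-34) = 1*(-34) = -34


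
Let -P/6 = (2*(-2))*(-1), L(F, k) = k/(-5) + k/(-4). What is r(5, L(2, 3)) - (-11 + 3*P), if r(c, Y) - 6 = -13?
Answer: 76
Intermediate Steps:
L(F, k) = -9*k/20 (L(F, k) = k*(-⅕) + k*(-¼) = -k/5 - k/4 = -9*k/20)
r(c, Y) = -7 (r(c, Y) = 6 - 13 = -7)
P = -24 (P = -6*2*(-2)*(-1) = -(-24)*(-1) = -6*4 = -24)
r(5, L(2, 3)) - (-11 + 3*P) = -7 - (-11 + 3*(-24)) = -7 - (-11 - 72) = -7 - 1*(-83) = -7 + 83 = 76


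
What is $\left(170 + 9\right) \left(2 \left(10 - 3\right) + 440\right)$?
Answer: $81266$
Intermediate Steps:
$\left(170 + 9\right) \left(2 \left(10 - 3\right) + 440\right) = 179 \left(2 \cdot 7 + 440\right) = 179 \left(14 + 440\right) = 179 \cdot 454 = 81266$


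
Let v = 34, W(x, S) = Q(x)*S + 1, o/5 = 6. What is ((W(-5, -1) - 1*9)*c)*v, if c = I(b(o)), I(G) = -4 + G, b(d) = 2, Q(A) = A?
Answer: 204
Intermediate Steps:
o = 30 (o = 5*6 = 30)
W(x, S) = 1 + S*x (W(x, S) = x*S + 1 = S*x + 1 = 1 + S*x)
c = -2 (c = -4 + 2 = -2)
((W(-5, -1) - 1*9)*c)*v = (((1 - 1*(-5)) - 1*9)*(-2))*34 = (((1 + 5) - 9)*(-2))*34 = ((6 - 9)*(-2))*34 = -3*(-2)*34 = 6*34 = 204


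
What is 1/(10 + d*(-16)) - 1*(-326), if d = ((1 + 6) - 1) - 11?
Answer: 29341/90 ≈ 326.01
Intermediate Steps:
d = -5 (d = (7 - 1) - 11 = 6 - 11 = -5)
1/(10 + d*(-16)) - 1*(-326) = 1/(10 - 5*(-16)) - 1*(-326) = 1/(10 + 80) + 326 = 1/90 + 326 = 29341/90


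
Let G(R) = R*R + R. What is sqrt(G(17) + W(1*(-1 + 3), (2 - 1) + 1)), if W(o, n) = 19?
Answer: 5*sqrt(13) ≈ 18.028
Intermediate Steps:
G(R) = R + R**2 (G(R) = R**2 + R = R + R**2)
sqrt(G(17) + W(1*(-1 + 3), (2 - 1) + 1)) = sqrt(17*(1 + 17) + 19) = sqrt(17*18 + 19) = sqrt(306 + 19) = sqrt(325) = 5*sqrt(13)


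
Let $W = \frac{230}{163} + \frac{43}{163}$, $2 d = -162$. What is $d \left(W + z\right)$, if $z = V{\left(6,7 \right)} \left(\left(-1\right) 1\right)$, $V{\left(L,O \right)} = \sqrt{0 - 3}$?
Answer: $- \frac{22113}{163} + 81 i \sqrt{3} \approx -135.66 + 140.3 i$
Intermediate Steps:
$d = -81$ ($d = \frac{1}{2} \left(-162\right) = -81$)
$V{\left(L,O \right)} = i \sqrt{3}$ ($V{\left(L,O \right)} = \sqrt{-3} = i \sqrt{3}$)
$W = \frac{273}{163}$ ($W = 230 \cdot \frac{1}{163} + 43 \cdot \frac{1}{163} = \frac{230}{163} + \frac{43}{163} = \frac{273}{163} \approx 1.6748$)
$z = - i \sqrt{3}$ ($z = i \sqrt{3} \left(\left(-1\right) 1\right) = i \sqrt{3} \left(-1\right) = - i \sqrt{3} \approx - 1.732 i$)
$d \left(W + z\right) = - 81 \left(\frac{273}{163} - i \sqrt{3}\right) = - \frac{22113}{163} + 81 i \sqrt{3}$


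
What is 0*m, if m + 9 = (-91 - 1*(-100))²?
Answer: 0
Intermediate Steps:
m = 72 (m = -9 + (-91 - 1*(-100))² = -9 + (-91 + 100)² = -9 + 9² = -9 + 81 = 72)
0*m = 0*72 = 0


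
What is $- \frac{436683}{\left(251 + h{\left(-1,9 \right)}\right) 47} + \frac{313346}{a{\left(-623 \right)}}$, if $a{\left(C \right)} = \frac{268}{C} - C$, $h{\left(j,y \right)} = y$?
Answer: $\frac{170473045669}{364589340} \approx 467.58$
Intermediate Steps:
$a{\left(C \right)} = - C + \frac{268}{C}$
$- \frac{436683}{\left(251 + h{\left(-1,9 \right)}\right) 47} + \frac{313346}{a{\left(-623 \right)}} = - \frac{436683}{\left(251 + 9\right) 47} + \frac{313346}{\left(-1\right) \left(-623\right) + \frac{268}{-623}} = - \frac{436683}{260 \cdot 47} + \frac{313346}{623 + 268 \left(- \frac{1}{623}\right)} = - \frac{436683}{12220} + \frac{313346}{623 - \frac{268}{623}} = \left(-436683\right) \frac{1}{12220} + \frac{313346}{\frac{387861}{623}} = - \frac{33591}{940} + 313346 \cdot \frac{623}{387861} = - \frac{33591}{940} + \frac{195214558}{387861} = \frac{170473045669}{364589340}$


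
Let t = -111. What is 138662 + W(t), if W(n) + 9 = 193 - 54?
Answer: 138792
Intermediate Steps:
W(n) = 130 (W(n) = -9 + (193 - 54) = -9 + 139 = 130)
138662 + W(t) = 138662 + 130 = 138792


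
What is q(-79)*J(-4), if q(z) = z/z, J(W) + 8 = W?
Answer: -12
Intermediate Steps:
J(W) = -8 + W
q(z) = 1
q(-79)*J(-4) = 1*(-8 - 4) = 1*(-12) = -12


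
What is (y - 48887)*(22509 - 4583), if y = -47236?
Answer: -1723100898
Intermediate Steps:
(y - 48887)*(22509 - 4583) = (-47236 - 48887)*(22509 - 4583) = -96123*17926 = -1723100898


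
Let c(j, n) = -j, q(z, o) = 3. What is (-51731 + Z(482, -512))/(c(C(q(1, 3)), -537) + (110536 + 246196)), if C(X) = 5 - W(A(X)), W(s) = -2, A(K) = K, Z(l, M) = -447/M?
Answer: -1059433/7305728 ≈ -0.14501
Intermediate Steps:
C(X) = 7 (C(X) = 5 - 1*(-2) = 5 + 2 = 7)
(-51731 + Z(482, -512))/(c(C(q(1, 3)), -537) + (110536 + 246196)) = (-51731 - 447/(-512))/(-1*7 + (110536 + 246196)) = (-51731 - 447*(-1/512))/(-7 + 356732) = (-51731 + 447/512)/356725 = -26485825/512*1/356725 = -1059433/7305728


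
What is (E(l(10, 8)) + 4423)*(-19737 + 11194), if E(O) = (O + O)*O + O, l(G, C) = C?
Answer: -38947537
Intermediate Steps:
E(O) = O + 2*O**2 (E(O) = (2*O)*O + O = 2*O**2 + O = O + 2*O**2)
(E(l(10, 8)) + 4423)*(-19737 + 11194) = (8*(1 + 2*8) + 4423)*(-19737 + 11194) = (8*(1 + 16) + 4423)*(-8543) = (8*17 + 4423)*(-8543) = (136 + 4423)*(-8543) = 4559*(-8543) = -38947537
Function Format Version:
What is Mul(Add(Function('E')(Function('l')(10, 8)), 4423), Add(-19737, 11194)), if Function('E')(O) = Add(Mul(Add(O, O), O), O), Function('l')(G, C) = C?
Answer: -38947537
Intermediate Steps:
Function('E')(O) = Add(O, Mul(2, Pow(O, 2))) (Function('E')(O) = Add(Mul(Mul(2, O), O), O) = Add(Mul(2, Pow(O, 2)), O) = Add(O, Mul(2, Pow(O, 2))))
Mul(Add(Function('E')(Function('l')(10, 8)), 4423), Add(-19737, 11194)) = Mul(Add(Mul(8, Add(1, Mul(2, 8))), 4423), Add(-19737, 11194)) = Mul(Add(Mul(8, Add(1, 16)), 4423), -8543) = Mul(Add(Mul(8, 17), 4423), -8543) = Mul(Add(136, 4423), -8543) = Mul(4559, -8543) = -38947537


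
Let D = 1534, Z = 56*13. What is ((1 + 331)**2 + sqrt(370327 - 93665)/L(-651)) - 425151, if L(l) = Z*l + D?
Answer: -314927 - sqrt(276662)/472394 ≈ -3.1493e+5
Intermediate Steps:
Z = 728
L(l) = 1534 + 728*l (L(l) = 728*l + 1534 = 1534 + 728*l)
((1 + 331)**2 + sqrt(370327 - 93665)/L(-651)) - 425151 = ((1 + 331)**2 + sqrt(370327 - 93665)/(1534 + 728*(-651))) - 425151 = (332**2 + sqrt(276662)/(1534 - 473928)) - 425151 = (110224 + sqrt(276662)/(-472394)) - 425151 = (110224 + sqrt(276662)*(-1/472394)) - 425151 = (110224 - sqrt(276662)/472394) - 425151 = -314927 - sqrt(276662)/472394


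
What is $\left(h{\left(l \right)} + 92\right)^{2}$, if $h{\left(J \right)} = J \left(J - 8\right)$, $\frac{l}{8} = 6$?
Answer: $4048144$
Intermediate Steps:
$l = 48$ ($l = 8 \cdot 6 = 48$)
$h{\left(J \right)} = J \left(-8 + J\right)$
$\left(h{\left(l \right)} + 92\right)^{2} = \left(48 \left(-8 + 48\right) + 92\right)^{2} = \left(48 \cdot 40 + 92\right)^{2} = \left(1920 + 92\right)^{2} = 2012^{2} = 4048144$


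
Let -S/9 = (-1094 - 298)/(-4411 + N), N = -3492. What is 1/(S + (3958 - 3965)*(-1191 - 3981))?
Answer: 7903/286107684 ≈ 2.7622e-5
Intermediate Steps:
S = -12528/7903 (S = -9*(-1094 - 298)/(-4411 - 3492) = -(-12528)/(-7903) = -(-12528)*(-1)/7903 = -9*1392/7903 = -12528/7903 ≈ -1.5852)
1/(S + (3958 - 3965)*(-1191 - 3981)) = 1/(-12528/7903 + (3958 - 3965)*(-1191 - 3981)) = 1/(-12528/7903 - 7*(-5172)) = 1/(-12528/7903 + 36204) = 1/(286107684/7903) = 7903/286107684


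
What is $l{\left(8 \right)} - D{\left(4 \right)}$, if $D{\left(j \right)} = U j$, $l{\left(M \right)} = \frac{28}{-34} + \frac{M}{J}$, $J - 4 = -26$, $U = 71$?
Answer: $- \frac{53330}{187} \approx -285.19$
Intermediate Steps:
$J = -22$ ($J = 4 - 26 = -22$)
$l{\left(M \right)} = - \frac{14}{17} - \frac{M}{22}$ ($l{\left(M \right)} = \frac{28}{-34} + \frac{M}{-22} = 28 \left(- \frac{1}{34}\right) + M \left(- \frac{1}{22}\right) = - \frac{14}{17} - \frac{M}{22}$)
$D{\left(j \right)} = 71 j$
$l{\left(8 \right)} - D{\left(4 \right)} = \left(- \frac{14}{17} - \frac{4}{11}\right) - 71 \cdot 4 = \left(- \frac{14}{17} - \frac{4}{11}\right) - 284 = - \frac{222}{187} - 284 = - \frac{53330}{187}$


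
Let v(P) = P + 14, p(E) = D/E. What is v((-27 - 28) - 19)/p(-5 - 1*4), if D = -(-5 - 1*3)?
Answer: 135/2 ≈ 67.500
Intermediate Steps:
D = 8 (D = -(-5 - 3) = -1*(-8) = 8)
p(E) = 8/E
v(P) = 14 + P
v((-27 - 28) - 19)/p(-5 - 1*4) = (14 + ((-27 - 28) - 19))/((8/(-5 - 1*4))) = (14 + (-55 - 19))/((8/(-5 - 4))) = (14 - 74)/((8/(-9))) = -60/(8*(-⅑)) = -60/(-8/9) = -60*(-9/8) = 135/2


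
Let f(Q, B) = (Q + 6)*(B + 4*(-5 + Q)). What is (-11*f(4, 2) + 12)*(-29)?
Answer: -6728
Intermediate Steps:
f(Q, B) = (6 + Q)*(-20 + B + 4*Q) (f(Q, B) = (6 + Q)*(B + (-20 + 4*Q)) = (6 + Q)*(-20 + B + 4*Q))
(-11*f(4, 2) + 12)*(-29) = (-11*(-120 + 4*4 + 4*4² + 6*2 + 2*4) + 12)*(-29) = (-11*(-120 + 16 + 4*16 + 12 + 8) + 12)*(-29) = (-11*(-120 + 16 + 64 + 12 + 8) + 12)*(-29) = (-11*(-20) + 12)*(-29) = (220 + 12)*(-29) = 232*(-29) = -6728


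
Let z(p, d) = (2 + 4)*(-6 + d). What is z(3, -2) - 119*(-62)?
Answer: 7330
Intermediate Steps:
z(p, d) = -36 + 6*d (z(p, d) = 6*(-6 + d) = -36 + 6*d)
z(3, -2) - 119*(-62) = (-36 + 6*(-2)) - 119*(-62) = (-36 - 12) + 7378 = -48 + 7378 = 7330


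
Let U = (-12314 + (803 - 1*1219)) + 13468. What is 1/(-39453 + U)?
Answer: -1/38715 ≈ -2.5830e-5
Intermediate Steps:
U = 738 (U = (-12314 + (803 - 1219)) + 13468 = (-12314 - 416) + 13468 = -12730 + 13468 = 738)
1/(-39453 + U) = 1/(-39453 + 738) = 1/(-38715) = -1/38715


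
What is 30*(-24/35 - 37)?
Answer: -7914/7 ≈ -1130.6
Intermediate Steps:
30*(-24/35 - 37) = 30*(-1319/35) = -7914/7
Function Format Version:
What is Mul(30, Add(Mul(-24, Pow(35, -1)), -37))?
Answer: Rational(-7914, 7) ≈ -1130.6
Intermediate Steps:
Mul(30, Add(Mul(-24, Pow(35, -1)), -37)) = Mul(30, Add(Mul(-24, Rational(1, 35)), -37)) = Mul(30, Add(Rational(-24, 35), -37)) = Mul(30, Rational(-1319, 35)) = Rational(-7914, 7)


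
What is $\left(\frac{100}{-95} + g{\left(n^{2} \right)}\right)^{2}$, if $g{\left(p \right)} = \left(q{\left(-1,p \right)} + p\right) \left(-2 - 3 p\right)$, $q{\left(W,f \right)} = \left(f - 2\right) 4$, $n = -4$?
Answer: $\frac{4681296400}{361} \approx 1.2968 \cdot 10^{7}$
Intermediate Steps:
$q{\left(W,f \right)} = -8 + 4 f$ ($q{\left(W,f \right)} = \left(-2 + f\right) 4 = -8 + 4 f$)
$g{\left(p \right)} = \left(-8 + 5 p\right) \left(-2 - 3 p\right)$ ($g{\left(p \right)} = \left(\left(-8 + 4 p\right) + p\right) \left(-2 - 3 p\right) = \left(-8 + 5 p\right) \left(-2 - 3 p\right)$)
$\left(\frac{100}{-95} + g{\left(n^{2} \right)}\right)^{2} = \left(\frac{100}{-95} + \left(16 - 15 \left(\left(-4\right)^{2}\right)^{2} + 14 \left(-4\right)^{2}\right)\right)^{2} = \left(100 \left(- \frac{1}{95}\right) + \left(16 - 15 \cdot 16^{2} + 14 \cdot 16\right)\right)^{2} = \left(- \frac{20}{19} + \left(16 - 3840 + 224\right)\right)^{2} = \left(- \frac{20}{19} - 3600\right)^{2} = \left(- \frac{68420}{19}\right)^{2} = \frac{4681296400}{361}$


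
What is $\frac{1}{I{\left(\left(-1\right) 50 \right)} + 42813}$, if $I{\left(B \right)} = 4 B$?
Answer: $\frac{1}{42613} \approx 2.3467 \cdot 10^{-5}$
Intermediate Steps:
$\frac{1}{I{\left(\left(-1\right) 50 \right)} + 42813} = \frac{1}{4 \left(\left(-1\right) 50\right) + 42813} = \frac{1}{4 \left(-50\right) + 42813} = \frac{1}{-200 + 42813} = \frac{1}{42613}$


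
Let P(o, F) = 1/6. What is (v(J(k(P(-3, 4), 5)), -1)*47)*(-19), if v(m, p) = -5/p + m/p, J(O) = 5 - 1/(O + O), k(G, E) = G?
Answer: -2679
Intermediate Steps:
P(o, F) = ⅙ (P(o, F) = 1*(⅙) = ⅙)
J(O) = 5 - 1/(2*O)
(v(J(k(P(-3, 4), 5)), -1)*47)*(-19) = (((-5 + (5 - 1/(2*⅙)))/(-1))*47)*(-19) = (-(-5 + (5 - ½*6))*47)*(-19) = (-(-5 + (5 - 3))*47)*(-19) = (-(-5 + 2)*47)*(-19) = (-1*(-3)*47)*(-19) = (3*47)*(-19) = 141*(-19) = -2679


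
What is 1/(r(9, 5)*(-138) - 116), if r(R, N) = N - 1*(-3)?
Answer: -1/1220 ≈ -0.00081967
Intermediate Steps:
r(R, N) = 3 + N (r(R, N) = N + 3 = 3 + N)
1/(r(9, 5)*(-138) - 116) = 1/((3 + 5)*(-138) - 116) = 1/(8*(-138) - 116) = 1/(-1104 - 116) = 1/(-1220) = -1/1220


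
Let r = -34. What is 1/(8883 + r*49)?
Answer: 1/7217 ≈ 0.00013856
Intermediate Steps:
1/(8883 + r*49) = 1/(8883 - 34*49) = 1/(8883 - 1666) = 1/7217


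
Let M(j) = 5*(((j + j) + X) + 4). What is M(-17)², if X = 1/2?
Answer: 87025/4 ≈ 21756.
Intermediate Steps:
X = ½ ≈ 0.50000
M(j) = 45/2 + 10*j (M(j) = 5*(((j + j) + ½) + 4) = 5*((2*j + ½) + 4) = 5*((½ + 2*j) + 4) = 5*(9/2 + 2*j) = 45/2 + 10*j)
M(-17)² = (45/2 + 10*(-17))² = (45/2 - 170)² = (-295/2)² = 87025/4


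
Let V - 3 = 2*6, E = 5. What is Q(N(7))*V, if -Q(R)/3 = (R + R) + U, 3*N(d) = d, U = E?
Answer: -435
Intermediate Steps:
U = 5
N(d) = d/3
V = 15 (V = 3 + 2*6 = 3 + 12 = 15)
Q(R) = -15 - 6*R (Q(R) = -3*((R + R) + 5) = -3*(2*R + 5) = -3*(5 + 2*R) = -15 - 6*R)
Q(N(7))*V = (-15 - 2*7)*15 = (-15 - 6*7/3)*15 = (-15 - 14)*15 = -29*15 = -435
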